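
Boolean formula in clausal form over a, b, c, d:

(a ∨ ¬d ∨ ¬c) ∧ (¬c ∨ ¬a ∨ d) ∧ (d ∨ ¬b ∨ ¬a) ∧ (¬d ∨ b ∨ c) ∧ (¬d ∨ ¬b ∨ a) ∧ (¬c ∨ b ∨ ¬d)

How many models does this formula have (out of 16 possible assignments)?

7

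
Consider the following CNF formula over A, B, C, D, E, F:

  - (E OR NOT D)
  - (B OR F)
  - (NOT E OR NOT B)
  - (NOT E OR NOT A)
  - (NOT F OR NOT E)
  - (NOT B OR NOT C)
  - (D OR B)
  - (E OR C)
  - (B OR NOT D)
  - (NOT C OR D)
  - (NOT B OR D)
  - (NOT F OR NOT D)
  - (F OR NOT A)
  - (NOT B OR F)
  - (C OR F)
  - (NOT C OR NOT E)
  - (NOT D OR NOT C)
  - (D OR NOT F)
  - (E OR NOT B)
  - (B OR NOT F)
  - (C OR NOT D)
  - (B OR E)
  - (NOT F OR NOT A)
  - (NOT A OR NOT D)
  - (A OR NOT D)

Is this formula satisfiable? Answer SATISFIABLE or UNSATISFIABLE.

UNSATISFIABLE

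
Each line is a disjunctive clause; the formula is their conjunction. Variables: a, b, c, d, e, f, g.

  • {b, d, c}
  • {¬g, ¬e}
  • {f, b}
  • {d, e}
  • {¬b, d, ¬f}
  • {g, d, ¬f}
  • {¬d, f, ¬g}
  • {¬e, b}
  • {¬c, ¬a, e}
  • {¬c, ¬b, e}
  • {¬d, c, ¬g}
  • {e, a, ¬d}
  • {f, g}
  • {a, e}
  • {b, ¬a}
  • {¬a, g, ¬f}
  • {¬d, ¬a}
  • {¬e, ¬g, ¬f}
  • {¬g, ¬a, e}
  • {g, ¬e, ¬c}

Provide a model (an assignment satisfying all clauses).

a=F, b=T, c=F, d=T, e=T, f=T, g=F

Branch on a: take a = False.
  then e is forced to True.
  then g is forced to False.
  then b is forced to True.
  then f is forced to True.
  then d is forced to True.
  then c is forced to False.
Every clause has at least one true literal under this assignment.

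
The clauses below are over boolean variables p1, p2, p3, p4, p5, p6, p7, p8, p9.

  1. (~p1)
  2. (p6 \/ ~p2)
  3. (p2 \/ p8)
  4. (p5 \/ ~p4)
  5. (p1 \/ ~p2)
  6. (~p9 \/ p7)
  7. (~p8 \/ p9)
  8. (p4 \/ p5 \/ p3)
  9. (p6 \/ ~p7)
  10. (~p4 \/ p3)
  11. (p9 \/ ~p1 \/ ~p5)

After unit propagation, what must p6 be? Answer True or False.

True

(~p1) is a unit clause: p1 = False.
In (~p2 \/ p1), p1 is now false; ~p2 must hold, so p2 = False.
(p2 \/ p8) with p2 = False leaves only p8, so p8 = True.
From (~p8 \/ p9) and p8 = True: p9 = True.
In (~p9 \/ p7), ~p9 is now false; p7 must hold, so p7 = True.
(p6 \/ ~p7) with p7 = True leaves only p6, so p6 = True.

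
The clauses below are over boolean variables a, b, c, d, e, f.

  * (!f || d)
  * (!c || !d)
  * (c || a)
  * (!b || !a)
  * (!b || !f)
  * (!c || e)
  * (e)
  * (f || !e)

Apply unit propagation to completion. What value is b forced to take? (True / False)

False

(e) is a unit clause: e = True.
From (!e || f) and e = True: f = True.
(!f || d) with f = True leaves only d, so d = True.
From (!d || !c) and d = True: c = False.
From (a || c) and c = False: a = True.
(!a || !b): since a = True, the clause reduces to (!b). b = False.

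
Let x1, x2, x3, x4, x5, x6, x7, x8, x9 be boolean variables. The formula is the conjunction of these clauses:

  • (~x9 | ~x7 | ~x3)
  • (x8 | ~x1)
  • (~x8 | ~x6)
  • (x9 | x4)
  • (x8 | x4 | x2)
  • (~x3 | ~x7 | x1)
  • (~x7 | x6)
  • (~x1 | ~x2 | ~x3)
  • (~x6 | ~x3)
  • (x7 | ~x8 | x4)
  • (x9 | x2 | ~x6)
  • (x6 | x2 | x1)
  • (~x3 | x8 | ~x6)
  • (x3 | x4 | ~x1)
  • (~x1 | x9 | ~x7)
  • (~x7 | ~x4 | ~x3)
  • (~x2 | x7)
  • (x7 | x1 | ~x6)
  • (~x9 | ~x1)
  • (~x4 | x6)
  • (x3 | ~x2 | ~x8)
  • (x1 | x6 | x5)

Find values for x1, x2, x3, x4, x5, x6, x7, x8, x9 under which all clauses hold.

Set x1 = False and propagate.
Try x2 = True.
  then x7 is forced to True.
  then x3 is forced to False.
  then x6 is forced to True.
  then x8 is forced to False.
Set x4 = True and propagate.
x5, x9 are now unconstrained; take x5 = False, x9 = False.

x1=F, x2=T, x3=F, x4=T, x5=F, x6=T, x7=T, x8=F, x9=F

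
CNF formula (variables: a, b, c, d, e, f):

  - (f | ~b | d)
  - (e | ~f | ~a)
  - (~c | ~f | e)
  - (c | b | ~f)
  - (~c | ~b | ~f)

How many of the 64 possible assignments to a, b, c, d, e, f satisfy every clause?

34

Case analysis on f and b:
  f=T, b=T: d free; 3 ways for (a,c,e) × 2^1 = 6.
  f=T, b=F: remaining (a,c,d,e) ∈ {(F,T,F,T); (F,T,T,T); (T,T,F,T); (T,T,T,T)} — 4.
  f=F, b=T: forces d=T; a, c, e free → 2^3 = 8.
  f=F, b=F: a, c, d, e free → 2^4 = 16.
Total: 6 + 4 + 8 + 16 = 34.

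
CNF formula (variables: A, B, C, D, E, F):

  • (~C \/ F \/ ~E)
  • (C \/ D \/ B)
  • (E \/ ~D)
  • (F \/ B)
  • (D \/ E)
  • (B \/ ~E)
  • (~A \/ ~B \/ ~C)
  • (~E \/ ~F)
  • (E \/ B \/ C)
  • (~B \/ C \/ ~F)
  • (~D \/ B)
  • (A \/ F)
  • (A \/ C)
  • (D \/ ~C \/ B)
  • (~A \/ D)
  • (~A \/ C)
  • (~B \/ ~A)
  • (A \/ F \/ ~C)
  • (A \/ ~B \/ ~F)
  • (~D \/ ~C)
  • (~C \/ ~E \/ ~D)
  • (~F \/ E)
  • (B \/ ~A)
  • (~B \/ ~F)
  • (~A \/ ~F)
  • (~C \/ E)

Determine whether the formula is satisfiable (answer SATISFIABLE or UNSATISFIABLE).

UNSATISFIABLE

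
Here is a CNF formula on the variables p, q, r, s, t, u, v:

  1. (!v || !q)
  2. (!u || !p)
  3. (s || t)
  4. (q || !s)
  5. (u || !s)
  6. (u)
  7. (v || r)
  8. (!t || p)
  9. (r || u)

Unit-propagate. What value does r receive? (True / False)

True

(u) is a unit clause: u = True.
(!u || !p) with u = True leaves only !p, so p = False.
In (p || !t), p is now false; !t must hold, so t = False.
In (s || t), t is now false; s must hold, so s = True.
(!s || q): since s = True, the clause reduces to (q). q = True.
From (!v || !q) and q = True: v = False.
(v || r): since v = False, the clause reduces to (r). r = True.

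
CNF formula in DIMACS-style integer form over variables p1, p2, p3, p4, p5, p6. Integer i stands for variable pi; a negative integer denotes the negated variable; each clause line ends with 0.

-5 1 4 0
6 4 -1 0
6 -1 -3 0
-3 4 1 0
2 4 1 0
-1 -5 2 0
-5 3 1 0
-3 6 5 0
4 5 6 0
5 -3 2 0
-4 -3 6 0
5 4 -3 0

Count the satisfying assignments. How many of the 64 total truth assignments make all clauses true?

20

Split on p1, then p3.
  p1=T, p3=T: remaining (p2,p4,p5,p6) ∈ {(T,F,T,T); (T,T,F,T); (T,T,T,T)} — 3.
  p1=T, p3=F: 9 of the 16 assignments to (p2,p4,p5,p6) work.
  p1=F, p3=T: remaining (p2,p4,p5,p6) ∈ {(F,T,T,T); (T,T,F,T); (T,T,T,T)} — 3.
  p1=F, p3=F: 5 of the 16 assignments to (p2,p4,p5,p6) work.
Total: 3 + 9 + 3 + 5 = 20.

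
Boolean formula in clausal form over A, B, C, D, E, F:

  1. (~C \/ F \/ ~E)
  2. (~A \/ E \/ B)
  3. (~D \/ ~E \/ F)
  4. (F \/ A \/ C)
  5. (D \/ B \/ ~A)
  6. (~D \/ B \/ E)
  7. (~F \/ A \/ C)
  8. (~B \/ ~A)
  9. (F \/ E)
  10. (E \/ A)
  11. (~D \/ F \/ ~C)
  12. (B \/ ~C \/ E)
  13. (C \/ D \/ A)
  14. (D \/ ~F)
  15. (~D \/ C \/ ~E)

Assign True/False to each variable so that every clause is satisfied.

A=1, B=0, C=1, D=1, E=1, F=1

Check each clause:
  1. (~E \/ ~C \/ F) — F is true.
  2. (E \/ B \/ ~A) — E is true.
  3. (~E \/ F \/ ~D) — F is true.
  4. (C \/ A \/ F) — A is true.
  5. (B \/ ~A \/ D) — D is true.
  6. (~D \/ E \/ B) — E is true.
  7. (A \/ ~F \/ C) — A is true.
  8. (~A \/ ~B) — ~B is true.
  9. (F \/ E) — E is true.
  10. (E \/ A) — A is true.
  11. (F \/ ~C \/ ~D) — F is true.
  12. (~C \/ E \/ B) — E is true.
  13. (A \/ D \/ C) — A is true.
  14. (~F \/ D) — D is true.
  15. (~D \/ ~E \/ C) — C is true.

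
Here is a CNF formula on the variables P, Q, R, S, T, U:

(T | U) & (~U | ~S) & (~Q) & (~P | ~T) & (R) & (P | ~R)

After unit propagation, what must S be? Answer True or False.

(~Q) stands alone — Q = False.
Unit clause (R) sets R = True.
In (~R | P), ~R is now false; P must hold, so P = True.
(~P | ~T): since P = True, the clause reduces to (~T). T = False.
From (T | U) and T = False: U = True.
In (~U | ~S), ~U is now false; ~S must hold, so S = False.

False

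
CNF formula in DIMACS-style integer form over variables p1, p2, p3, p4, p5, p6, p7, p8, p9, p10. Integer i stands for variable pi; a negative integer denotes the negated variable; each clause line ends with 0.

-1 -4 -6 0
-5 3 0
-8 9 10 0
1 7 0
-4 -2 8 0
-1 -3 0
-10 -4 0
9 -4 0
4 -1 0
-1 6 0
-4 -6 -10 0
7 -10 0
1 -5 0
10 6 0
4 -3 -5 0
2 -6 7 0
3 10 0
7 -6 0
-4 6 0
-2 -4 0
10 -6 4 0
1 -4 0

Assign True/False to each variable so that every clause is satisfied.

p1=F, p2=T, p3=T, p4=F, p5=F, p6=F, p7=T, p8=F, p9=T, p10=T

p5 occurs only negated in the remaining clauses — set p5 = False.
p7 occurs only positively in the remaining clauses — set p7 = True.
Set p1 = False and propagate.
  then p4 is forced to False.
Try p3 = True.
For the remaining variables, p2 = True, p6 = False, p8 = False, p9 = True, p10 = True works.
Every clause has at least one true literal under this assignment.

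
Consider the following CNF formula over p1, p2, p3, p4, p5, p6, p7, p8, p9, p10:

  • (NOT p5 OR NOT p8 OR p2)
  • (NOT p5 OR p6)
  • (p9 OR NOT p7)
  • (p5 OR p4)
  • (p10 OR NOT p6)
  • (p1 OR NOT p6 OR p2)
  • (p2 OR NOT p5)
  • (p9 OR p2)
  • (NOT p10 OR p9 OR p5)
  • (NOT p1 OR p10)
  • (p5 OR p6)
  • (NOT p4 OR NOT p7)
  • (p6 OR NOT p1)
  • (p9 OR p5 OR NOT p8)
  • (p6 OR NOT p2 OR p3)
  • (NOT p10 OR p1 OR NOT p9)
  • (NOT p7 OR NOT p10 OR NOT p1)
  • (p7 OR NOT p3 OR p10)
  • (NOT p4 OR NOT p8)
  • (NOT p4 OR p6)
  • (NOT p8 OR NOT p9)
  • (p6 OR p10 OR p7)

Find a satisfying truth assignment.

p1 = 1, p2 = 1, p3 = 0, p4 = 0, p5 = 1, p6 = 1, p7 = 0, p8 = 1, p9 = 0, p10 = 1

Check each clause:
  1. (p2 OR NOT p5 OR NOT p8) — p2 is true.
  2. (p6 OR NOT p5) — p6 is true.
  3. (NOT p7 OR p9) — NOT p7 is true.
  4. (p5 OR p4) — p5 is true.
  5. (p10 OR NOT p6) — p10 is true.
  6. (NOT p6 OR p2 OR p1) — p1 is true.
  7. (NOT p5 OR p2) — p2 is true.
  8. (p9 OR p2) — p2 is true.
  9. (NOT p10 OR p9 OR p5) — p5 is true.
  10. (p10 OR NOT p1) — p10 is true.
  11. (p6 OR p5) — p5 is true.
  12. (NOT p4 OR NOT p7) — NOT p7 is true.
  13. (NOT p1 OR p6) — p6 is true.
  14. (p9 OR p5 OR NOT p8) — p5 is true.
  15. (p6 OR NOT p2 OR p3) — p6 is true.
  16. (NOT p10 OR p1 OR NOT p9) — p1 is true.
  17. (NOT p1 OR NOT p7 OR NOT p10) — NOT p7 is true.
  18. (NOT p3 OR p10 OR p7) — p10 is true.
  19. (NOT p4 OR NOT p8) — NOT p4 is true.
  20. (p6 OR NOT p4) — NOT p4 is true.
  21. (NOT p9 OR NOT p8) — NOT p9 is true.
  22. (p6 OR p10 OR p7) — p10 is true.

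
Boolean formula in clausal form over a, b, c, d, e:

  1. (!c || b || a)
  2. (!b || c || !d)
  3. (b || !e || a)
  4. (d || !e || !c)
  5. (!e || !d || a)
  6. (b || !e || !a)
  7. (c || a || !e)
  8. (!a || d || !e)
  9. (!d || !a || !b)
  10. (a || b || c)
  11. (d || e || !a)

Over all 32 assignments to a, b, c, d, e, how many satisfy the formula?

5

The models are:
  a=F b=T c=F d=F e=F
  a=F b=T c=T d=F e=F
  a=F b=T c=T d=T e=F
  a=T b=F c=F d=T e=F
  a=T b=F c=T d=T e=F
Count: 5.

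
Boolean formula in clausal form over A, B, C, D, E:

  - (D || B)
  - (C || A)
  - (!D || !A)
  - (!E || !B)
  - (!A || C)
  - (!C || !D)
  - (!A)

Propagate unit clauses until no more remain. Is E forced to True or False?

False

(!A) is a unit clause: A = False.
In (A || C), A is now false; C must hold, so C = True.
(!D || !C): since C = True, the clause reduces to (!D). D = False.
From (B || D) and D = False: B = True.
(!E || !B): since B = True, the clause reduces to (!E). E = False.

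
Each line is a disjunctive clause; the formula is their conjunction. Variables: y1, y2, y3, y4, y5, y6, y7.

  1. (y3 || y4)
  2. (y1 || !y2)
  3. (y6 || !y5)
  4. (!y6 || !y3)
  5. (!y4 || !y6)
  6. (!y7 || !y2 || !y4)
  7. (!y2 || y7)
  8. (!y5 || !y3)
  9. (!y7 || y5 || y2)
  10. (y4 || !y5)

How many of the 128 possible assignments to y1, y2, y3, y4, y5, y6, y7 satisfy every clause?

7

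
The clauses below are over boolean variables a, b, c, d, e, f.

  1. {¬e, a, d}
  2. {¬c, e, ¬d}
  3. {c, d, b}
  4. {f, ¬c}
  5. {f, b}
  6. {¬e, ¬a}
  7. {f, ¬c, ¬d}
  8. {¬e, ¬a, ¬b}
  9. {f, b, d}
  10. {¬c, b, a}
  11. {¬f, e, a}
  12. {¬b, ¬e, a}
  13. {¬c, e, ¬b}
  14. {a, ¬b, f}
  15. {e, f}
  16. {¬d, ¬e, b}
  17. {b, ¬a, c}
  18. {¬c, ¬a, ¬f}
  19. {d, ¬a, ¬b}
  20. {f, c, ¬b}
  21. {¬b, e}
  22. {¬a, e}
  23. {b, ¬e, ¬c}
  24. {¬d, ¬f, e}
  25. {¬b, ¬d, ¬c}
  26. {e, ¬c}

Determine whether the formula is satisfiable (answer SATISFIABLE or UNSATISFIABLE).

b = True:
  propagation gives e=True, a=False; an empty clause results — contradiction.
b = False:
  e = True:
    propagation gives a=False, d=True; an empty clause results — contradiction.
  e = False:
    propagation gives a=True; an empty clause results — contradiction.
Every branch closes, so no satisfying assignment exists.

UNSATISFIABLE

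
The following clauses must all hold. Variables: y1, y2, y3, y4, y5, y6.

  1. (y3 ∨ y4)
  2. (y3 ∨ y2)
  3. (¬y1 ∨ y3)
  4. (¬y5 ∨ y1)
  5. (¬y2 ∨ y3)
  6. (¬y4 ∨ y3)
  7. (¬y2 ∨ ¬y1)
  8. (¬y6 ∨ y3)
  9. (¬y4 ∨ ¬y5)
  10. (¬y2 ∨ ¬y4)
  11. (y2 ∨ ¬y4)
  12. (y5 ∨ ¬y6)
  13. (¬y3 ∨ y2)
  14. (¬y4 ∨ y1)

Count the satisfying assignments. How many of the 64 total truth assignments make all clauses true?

1

Satisfying assignments:
  y1=0 y2=1 y3=1 y4=0 y5=0 y6=0
Count: 1.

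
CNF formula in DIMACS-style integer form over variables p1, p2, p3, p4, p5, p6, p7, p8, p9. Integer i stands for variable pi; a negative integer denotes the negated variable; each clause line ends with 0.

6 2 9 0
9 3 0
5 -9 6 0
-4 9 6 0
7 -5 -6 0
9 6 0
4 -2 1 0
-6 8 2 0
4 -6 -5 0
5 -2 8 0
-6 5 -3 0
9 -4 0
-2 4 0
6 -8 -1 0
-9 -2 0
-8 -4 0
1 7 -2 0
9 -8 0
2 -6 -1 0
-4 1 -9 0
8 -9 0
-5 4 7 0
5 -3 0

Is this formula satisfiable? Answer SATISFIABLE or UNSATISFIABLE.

p7 occurs only positively in the remaining clauses — set p7 = True.
Branch on p1: take p1 = False.
Branch on p2: take p2 = False.
The remaining clauses are satisfied by p3 = False, p4 = False, p5 = False, p6 = True, p8 = True, p9 = True.
So p1 = 0  p2 = 0  p3 = 0  p4 = 0  p5 = 0  p6 = 1  p7 = 1  p8 = 1  p9 = 1 is a satisfying assignment.

SATISFIABLE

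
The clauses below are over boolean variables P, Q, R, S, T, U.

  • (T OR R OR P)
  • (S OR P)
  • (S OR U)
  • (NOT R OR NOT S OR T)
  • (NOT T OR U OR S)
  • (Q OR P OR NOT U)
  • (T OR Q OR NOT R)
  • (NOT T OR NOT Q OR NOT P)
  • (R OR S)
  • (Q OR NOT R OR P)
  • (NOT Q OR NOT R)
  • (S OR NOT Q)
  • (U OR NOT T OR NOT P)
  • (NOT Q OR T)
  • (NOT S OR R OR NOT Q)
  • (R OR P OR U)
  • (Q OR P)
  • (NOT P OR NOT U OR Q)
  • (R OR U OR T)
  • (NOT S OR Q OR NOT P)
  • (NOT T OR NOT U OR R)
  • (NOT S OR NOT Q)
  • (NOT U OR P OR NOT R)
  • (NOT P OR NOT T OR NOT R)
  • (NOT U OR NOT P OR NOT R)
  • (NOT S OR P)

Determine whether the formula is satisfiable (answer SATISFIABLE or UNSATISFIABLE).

P = True:
  Q = True:
    propagation gives T=False; an empty clause results — contradiction.
  Q = False:
    propagation gives U=False, S=True; an empty clause results — contradiction.
P = False:
  propagation gives S=True; an empty clause results — contradiction.
Every branch closes, so no satisfying assignment exists.

UNSATISFIABLE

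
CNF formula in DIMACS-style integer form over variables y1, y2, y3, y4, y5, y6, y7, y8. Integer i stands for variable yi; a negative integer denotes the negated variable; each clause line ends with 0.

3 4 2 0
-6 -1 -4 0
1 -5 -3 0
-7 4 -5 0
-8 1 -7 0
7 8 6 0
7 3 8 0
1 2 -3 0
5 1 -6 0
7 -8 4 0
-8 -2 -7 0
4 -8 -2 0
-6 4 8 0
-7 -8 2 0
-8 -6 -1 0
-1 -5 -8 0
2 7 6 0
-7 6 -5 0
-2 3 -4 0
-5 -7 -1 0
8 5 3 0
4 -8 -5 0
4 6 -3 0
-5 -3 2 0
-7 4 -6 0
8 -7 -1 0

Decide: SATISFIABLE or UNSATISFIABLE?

Set y1 = True and propagate.
For the remaining variables, y2 = True, y3 = True, y4 = True, y5 = False, y6 = False, y7 = False, y8 = True works.
So y1 = True, y2 = True, y3 = True, y4 = True, y5 = False, y6 = False, y7 = False, y8 = True is a satisfying assignment.

SATISFIABLE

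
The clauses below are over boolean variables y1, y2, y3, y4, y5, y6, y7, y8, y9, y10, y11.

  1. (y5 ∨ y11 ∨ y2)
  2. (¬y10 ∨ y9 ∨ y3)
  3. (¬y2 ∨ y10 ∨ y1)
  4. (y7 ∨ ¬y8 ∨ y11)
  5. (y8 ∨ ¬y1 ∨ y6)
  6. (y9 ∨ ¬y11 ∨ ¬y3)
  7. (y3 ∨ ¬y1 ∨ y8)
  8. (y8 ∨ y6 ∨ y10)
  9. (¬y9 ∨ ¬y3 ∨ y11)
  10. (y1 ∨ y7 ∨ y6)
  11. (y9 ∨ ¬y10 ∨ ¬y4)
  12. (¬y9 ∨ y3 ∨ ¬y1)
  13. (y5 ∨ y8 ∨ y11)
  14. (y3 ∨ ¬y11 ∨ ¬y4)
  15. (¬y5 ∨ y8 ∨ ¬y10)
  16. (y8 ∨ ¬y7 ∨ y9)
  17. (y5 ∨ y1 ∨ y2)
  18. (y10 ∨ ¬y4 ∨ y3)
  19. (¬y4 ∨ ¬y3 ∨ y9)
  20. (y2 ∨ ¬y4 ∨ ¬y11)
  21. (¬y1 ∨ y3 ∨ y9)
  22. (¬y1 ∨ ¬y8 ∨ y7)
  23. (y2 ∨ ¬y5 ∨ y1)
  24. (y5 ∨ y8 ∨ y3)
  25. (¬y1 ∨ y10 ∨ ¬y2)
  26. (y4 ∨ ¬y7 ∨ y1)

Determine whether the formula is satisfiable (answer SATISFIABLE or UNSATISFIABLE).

Pure literal: y6 appears only positively; assign y6 = True.
Branch on y1: take y1 = True.
Set y2 = True and propagate.
  then y10 is forced to True.
Branch on y3: take y3 = True.
For the remaining variables, y4 = True, y5 = False, y7 = True, y8 = False, y9 = True, y11 = True works.
So y1 = True, y2 = True, y3 = True, y4 = True, y5 = False, y6 = True, y7 = True, y8 = False, y9 = True, y10 = True, y11 = True is a satisfying assignment.

SATISFIABLE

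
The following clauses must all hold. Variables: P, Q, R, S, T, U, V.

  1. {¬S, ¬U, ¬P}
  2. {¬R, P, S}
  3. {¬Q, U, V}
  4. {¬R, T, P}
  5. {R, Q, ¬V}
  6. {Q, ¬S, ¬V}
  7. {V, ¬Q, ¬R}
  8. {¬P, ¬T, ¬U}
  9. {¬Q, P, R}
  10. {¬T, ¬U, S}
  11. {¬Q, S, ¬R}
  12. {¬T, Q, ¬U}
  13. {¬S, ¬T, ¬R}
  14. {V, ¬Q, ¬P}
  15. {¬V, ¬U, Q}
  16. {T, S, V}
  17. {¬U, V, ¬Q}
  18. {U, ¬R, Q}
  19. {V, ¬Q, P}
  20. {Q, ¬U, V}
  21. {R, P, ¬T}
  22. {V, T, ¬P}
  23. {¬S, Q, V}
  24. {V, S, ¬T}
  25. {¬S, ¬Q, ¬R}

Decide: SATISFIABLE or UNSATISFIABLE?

Set P = True and propagate.
Try Q = True.
  then V is forced to True.
Branch on R: take R = False.
For the remaining variables, S = False, T = True, U = False works.
So P=T  Q=T  R=F  S=F  T=T  U=F  V=T is a satisfying assignment.

SATISFIABLE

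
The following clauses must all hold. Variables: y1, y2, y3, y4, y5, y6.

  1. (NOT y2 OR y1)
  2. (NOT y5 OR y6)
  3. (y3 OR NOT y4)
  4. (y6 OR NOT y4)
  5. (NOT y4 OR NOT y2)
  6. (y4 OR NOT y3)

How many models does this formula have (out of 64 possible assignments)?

13

Split on y4, then y2.
  y4=1, y2=1: a clause becomes empty — 0.
  y4=1, y2=0: remaining (y1,y3,y5,y6) ∈ {(0,1,0,1); (0,1,1,1); (1,1,0,1); (1,1,1,1)} — 4.
  y4=0, y2=1: remaining (y1,y3,y5,y6) ∈ {(1,0,0,0); (1,0,0,1); (1,0,1,1)} — 3.
  y4=0, y2=0: y1 free; 3 ways for (y3,y5,y6) × 2^1 = 6.
Total: 0 + 4 + 3 + 6 = 13.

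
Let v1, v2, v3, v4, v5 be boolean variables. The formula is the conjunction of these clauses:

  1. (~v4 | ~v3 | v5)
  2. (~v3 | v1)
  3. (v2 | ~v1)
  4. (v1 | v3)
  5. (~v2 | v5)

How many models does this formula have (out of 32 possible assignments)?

4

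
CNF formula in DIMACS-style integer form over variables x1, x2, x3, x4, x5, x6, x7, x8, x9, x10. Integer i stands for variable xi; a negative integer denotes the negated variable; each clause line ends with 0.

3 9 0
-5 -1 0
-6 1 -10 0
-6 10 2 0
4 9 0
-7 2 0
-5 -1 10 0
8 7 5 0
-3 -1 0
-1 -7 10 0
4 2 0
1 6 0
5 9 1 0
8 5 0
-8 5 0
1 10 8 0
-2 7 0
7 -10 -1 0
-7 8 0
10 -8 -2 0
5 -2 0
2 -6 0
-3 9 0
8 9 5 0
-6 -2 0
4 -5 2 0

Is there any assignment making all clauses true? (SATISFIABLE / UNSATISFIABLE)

UNSATISFIABLE

x1 = True:
  propagation gives x5=False, x3=False, x9=True, x8=True; an empty clause results — contradiction.
x1 = False:
  propagation gives x6=True, x10=False, x2=True; an empty clause results — contradiction.
Every branch closes, so no satisfying assignment exists.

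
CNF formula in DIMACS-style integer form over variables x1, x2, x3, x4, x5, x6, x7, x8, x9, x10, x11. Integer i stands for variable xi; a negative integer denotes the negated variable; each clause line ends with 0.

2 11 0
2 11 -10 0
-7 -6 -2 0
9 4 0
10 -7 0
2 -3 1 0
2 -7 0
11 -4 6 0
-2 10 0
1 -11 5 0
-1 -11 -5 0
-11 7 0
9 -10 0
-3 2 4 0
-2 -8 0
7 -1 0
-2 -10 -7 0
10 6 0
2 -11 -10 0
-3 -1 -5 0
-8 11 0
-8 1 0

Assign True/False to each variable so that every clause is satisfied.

x1 = 0, x2 = 1, x3 = 1, x4 = 0, x5 = 1, x6 = 1, x7 = 0, x8 = 0, x9 = 1, x10 = 1, x11 = 0

x8 occurs only negated in the remaining clauses — set x8 = False.
x9 occurs only positively in the remaining clauses — set x9 = True.
Try x1 = False.
The remaining clauses are satisfied by x2 = True, x3 = True, x4 = False, x5 = True, x6 = True, x7 = False, x10 = True, x11 = False.
Every clause has at least one true literal under this assignment.
Check each clause:
  1. (x11 | x2) — x2 is true.
  2. (~x10 | x11 | x2) — x2 is true.
  3. (~x7 | ~x2 | ~x6) — ~x7 is true.
  4. (x9 | x4) — x9 is true.
  5. (x10 | ~x7) — ~x7 is true.
  6. (x1 | ~x3 | x2) — x2 is true.
  7. (~x7 | x2) — ~x7 is true.
  8. (x6 | x11 | ~x4) — ~x4 is true.
  9. (~x2 | x10) — x10 is true.
  10. (x5 | x1 | ~x11) — ~x11 is true.
  11. (~x11 | ~x1 | ~x5) — ~x11 is true.
  12. (~x11 | x7) — ~x11 is true.
  13. (~x10 | x9) — x9 is true.
  14. (~x3 | x4 | x2) — x2 is true.
  15. (~x2 | ~x8) — ~x8 is true.
  16. (x7 | ~x1) — ~x1 is true.
  17. (~x2 | ~x10 | ~x7) — ~x7 is true.
  18. (x10 | x6) — x10 is true.
  19. (~x10 | x2 | ~x11) — x2 is true.
  20. (~x1 | ~x3 | ~x5) — ~x1 is true.
  21. (~x8 | x11) — ~x8 is true.
  22. (x1 | ~x8) — ~x8 is true.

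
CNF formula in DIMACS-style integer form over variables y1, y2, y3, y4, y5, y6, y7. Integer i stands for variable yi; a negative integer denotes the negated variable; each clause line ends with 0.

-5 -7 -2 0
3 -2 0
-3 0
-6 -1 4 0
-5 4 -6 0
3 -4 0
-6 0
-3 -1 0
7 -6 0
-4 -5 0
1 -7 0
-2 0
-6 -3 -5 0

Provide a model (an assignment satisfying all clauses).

y1 = F, y2 = F, y3 = F, y4 = F, y5 = T, y6 = F, y7 = F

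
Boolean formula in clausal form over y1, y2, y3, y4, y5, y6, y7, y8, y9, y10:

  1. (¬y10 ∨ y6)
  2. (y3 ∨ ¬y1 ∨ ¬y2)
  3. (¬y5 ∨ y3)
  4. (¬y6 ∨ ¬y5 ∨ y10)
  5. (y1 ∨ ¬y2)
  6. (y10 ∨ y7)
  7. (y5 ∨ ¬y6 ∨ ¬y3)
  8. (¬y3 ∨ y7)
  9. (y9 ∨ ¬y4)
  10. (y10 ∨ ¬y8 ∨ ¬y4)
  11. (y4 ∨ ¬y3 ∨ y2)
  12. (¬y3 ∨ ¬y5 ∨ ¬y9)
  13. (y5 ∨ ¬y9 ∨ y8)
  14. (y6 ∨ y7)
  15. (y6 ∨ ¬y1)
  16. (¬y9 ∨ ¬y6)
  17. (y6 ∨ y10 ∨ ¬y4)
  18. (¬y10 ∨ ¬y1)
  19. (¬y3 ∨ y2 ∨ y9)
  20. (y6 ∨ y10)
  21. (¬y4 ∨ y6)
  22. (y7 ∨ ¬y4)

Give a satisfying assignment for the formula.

Pure literal: y7 appears only positively; assign y7 = True.
Branch on y1: take y1 = False.
  then y2 is forced to False.
Branch on y3: take y3 = False.
  then y5 is forced to False.
For the remaining variables, y4 = False, y6 = True, y8 = True, y9 = False, y10 = True works.
Every clause has at least one true literal under this assignment.
Check each clause:
  1. (¬y10 ∨ y6) — y6 is true.
  2. (¬y2 ∨ ¬y1 ∨ y3) — ¬y2 is true.
  3. (y3 ∨ ¬y5) — ¬y5 is true.
  4. (¬y5 ∨ y10 ∨ ¬y6) — y10 is true.
  5. (y1 ∨ ¬y2) — ¬y2 is true.
  6. (y7 ∨ y10) — y10 is true.
  7. (¬y6 ∨ y5 ∨ ¬y3) — ¬y3 is true.
  8. (¬y3 ∨ y7) — ¬y3 is true.
  9. (y9 ∨ ¬y4) — ¬y4 is true.
  10. (¬y4 ∨ ¬y8 ∨ y10) — y10 is true.
  11. (y4 ∨ ¬y3 ∨ y2) — ¬y3 is true.
  12. (¬y3 ∨ ¬y5 ∨ ¬y9) — ¬y5 is true.
  13. (¬y9 ∨ y8 ∨ y5) — y8 is true.
  14. (y7 ∨ y6) — y6 is true.
  15. (¬y1 ∨ y6) — y6 is true.
  16. (¬y9 ∨ ¬y6) — ¬y9 is true.
  17. (y6 ∨ y10 ∨ ¬y4) — y10 is true.
  18. (¬y1 ∨ ¬y10) — ¬y1 is true.
  19. (y9 ∨ ¬y3 ∨ y2) — ¬y3 is true.
  20. (y10 ∨ y6) — y10 is true.
  21. (¬y4 ∨ y6) — ¬y4 is true.
  22. (¬y4 ∨ y7) — ¬y4 is true.

y1=False  y2=False  y3=False  y4=False  y5=False  y6=True  y7=True  y8=True  y9=False  y10=True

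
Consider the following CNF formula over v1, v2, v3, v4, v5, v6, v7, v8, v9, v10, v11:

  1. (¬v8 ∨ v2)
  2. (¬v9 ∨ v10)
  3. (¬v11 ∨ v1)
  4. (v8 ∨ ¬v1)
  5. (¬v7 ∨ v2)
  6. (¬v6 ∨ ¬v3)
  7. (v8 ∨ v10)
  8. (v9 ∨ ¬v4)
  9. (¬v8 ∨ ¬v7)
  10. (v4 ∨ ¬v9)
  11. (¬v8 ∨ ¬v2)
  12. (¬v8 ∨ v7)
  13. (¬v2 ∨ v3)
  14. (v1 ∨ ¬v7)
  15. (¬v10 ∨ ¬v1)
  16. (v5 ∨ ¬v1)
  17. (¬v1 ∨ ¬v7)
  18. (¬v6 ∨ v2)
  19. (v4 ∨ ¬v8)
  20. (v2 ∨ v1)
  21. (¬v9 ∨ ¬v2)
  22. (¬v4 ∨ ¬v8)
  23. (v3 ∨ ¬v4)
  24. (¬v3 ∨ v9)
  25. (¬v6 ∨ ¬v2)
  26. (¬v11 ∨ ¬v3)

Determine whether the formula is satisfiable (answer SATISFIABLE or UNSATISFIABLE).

v2 = True:
  propagation gives v8=False, v1=False, v11=False, v10=True; an empty clause results — contradiction.
v2 = False:
  propagation gives v8=False, v1=False; an empty clause results — contradiction.
Every branch closes, so no satisfying assignment exists.

UNSATISFIABLE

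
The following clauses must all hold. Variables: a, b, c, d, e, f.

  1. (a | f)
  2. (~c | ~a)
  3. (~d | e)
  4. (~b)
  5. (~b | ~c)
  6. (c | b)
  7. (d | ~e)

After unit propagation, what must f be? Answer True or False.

Unit clause (~b) sets b = False.
(b | c): since b = False, the clause reduces to (c). c = True.
From (~a | ~c) and c = True: a = False.
(f | a): since a = False, the clause reduces to (f). f = True.

True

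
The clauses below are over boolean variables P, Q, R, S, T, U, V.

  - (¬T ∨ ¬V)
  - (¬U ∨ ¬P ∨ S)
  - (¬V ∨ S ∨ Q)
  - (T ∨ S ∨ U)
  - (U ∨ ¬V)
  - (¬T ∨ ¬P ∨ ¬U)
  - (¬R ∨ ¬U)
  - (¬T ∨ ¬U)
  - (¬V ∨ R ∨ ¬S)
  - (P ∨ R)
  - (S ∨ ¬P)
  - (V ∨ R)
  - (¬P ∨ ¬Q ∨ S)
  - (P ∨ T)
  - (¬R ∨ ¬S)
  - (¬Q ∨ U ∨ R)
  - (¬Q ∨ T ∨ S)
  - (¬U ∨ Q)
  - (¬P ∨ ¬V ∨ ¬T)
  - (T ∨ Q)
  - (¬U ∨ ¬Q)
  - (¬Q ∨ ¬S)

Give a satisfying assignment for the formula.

Set P = False and propagate.
  then R is forced to True.
  then U is forced to False.
  then V is forced to False.
  then T is forced to True.
  then S is forced to False.
Q is now unconstrained; take Q = True.
Check each clause:
  1. (¬T ∨ ¬V) — ¬V is true.
  2. (¬P ∨ ¬U ∨ S) — ¬U is true.
  3. (Q ∨ S ∨ ¬V) — ¬V is true.
  4. (S ∨ T ∨ U) — T is true.
  5. (¬V ∨ U) — ¬V is true.
  6. (¬U ∨ ¬T ∨ ¬P) — ¬U is true.
  7. (¬U ∨ ¬R) — ¬U is true.
  8. (¬U ∨ ¬T) — ¬U is true.
  9. (¬S ∨ ¬V ∨ R) — ¬V is true.
  10. (R ∨ P) — R is true.
  11. (¬P ∨ S) — ¬P is true.
  12. (R ∨ V) — R is true.
  13. (¬P ∨ S ∨ ¬Q) — ¬P is true.
  14. (T ∨ P) — T is true.
  15. (¬S ∨ ¬R) — ¬S is true.
  16. (U ∨ R ∨ ¬Q) — R is true.
  17. (S ∨ ¬Q ∨ T) — T is true.
  18. (Q ∨ ¬U) — ¬U is true.
  19. (¬V ∨ ¬P ∨ ¬T) — ¬V is true.
  20. (Q ∨ T) — Q is true.
  21. (¬U ∨ ¬Q) — ¬U is true.
  22. (¬Q ∨ ¬S) — ¬S is true.

P=F, Q=T, R=T, S=F, T=T, U=F, V=F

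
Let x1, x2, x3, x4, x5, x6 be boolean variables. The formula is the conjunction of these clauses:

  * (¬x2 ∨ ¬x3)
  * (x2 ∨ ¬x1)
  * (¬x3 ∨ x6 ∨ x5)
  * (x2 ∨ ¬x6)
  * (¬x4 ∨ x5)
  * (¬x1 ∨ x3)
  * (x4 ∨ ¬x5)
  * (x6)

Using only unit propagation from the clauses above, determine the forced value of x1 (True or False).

False

(x6) is a unit clause: x6 = True.
(¬x6 ∨ x2): since x6 = True, the clause reduces to (x2). x2 = True.
In (¬x2 ∨ ¬x3), ¬x2 is now false; ¬x3 must hold, so x3 = False.
From (¬x1 ∨ x3) and x3 = False: x1 = False.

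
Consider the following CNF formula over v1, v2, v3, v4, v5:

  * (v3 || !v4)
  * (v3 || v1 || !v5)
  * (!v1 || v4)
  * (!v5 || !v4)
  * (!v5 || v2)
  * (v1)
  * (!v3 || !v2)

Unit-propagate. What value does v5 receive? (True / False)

(v1) is a unit clause: v1 = True.
(v4 || !v1): since v1 = True, the clause reduces to (v4). v4 = True.
In (!v4 || v3), !v4 is now false; v3 must hold, so v3 = True.
(!v5 || !v4): since v4 = True, the clause reduces to (!v5). v5 = False.

False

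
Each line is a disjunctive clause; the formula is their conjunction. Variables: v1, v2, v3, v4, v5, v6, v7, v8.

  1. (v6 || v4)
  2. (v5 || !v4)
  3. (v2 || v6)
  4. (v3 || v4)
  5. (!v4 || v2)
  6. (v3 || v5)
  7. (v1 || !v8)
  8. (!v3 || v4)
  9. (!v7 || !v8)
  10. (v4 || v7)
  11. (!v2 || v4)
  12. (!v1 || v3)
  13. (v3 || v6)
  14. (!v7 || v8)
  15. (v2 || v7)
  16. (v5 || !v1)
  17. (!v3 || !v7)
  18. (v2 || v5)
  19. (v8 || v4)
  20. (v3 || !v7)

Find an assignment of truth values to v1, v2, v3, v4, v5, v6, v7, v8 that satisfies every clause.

v1 = T, v2 = T, v3 = T, v4 = T, v5 = T, v6 = F, v7 = F, v8 = F

Check each clause:
  1. (v6 || v4) — v4 is true.
  2. (v5 || !v4) — v5 is true.
  3. (v6 || v2) — v2 is true.
  4. (v4 || v3) — v3 is true.
  5. (!v4 || v2) — v2 is true.
  6. (v5 || v3) — v3 is true.
  7. (!v8 || v1) — !v8 is true.
  8. (!v3 || v4) — v4 is true.
  9. (!v8 || !v7) — !v8 is true.
  10. (v7 || v4) — v4 is true.
  11. (!v2 || v4) — v4 is true.
  12. (v3 || !v1) — v3 is true.
  13. (v3 || v6) — v3 is true.
  14. (v8 || !v7) — !v7 is true.
  15. (v2 || v7) — v2 is true.
  16. (v5 || !v1) — v5 is true.
  17. (!v7 || !v3) — !v7 is true.
  18. (v2 || v5) — v2 is true.
  19. (v4 || v8) — v4 is true.
  20. (!v7 || v3) — !v7 is true.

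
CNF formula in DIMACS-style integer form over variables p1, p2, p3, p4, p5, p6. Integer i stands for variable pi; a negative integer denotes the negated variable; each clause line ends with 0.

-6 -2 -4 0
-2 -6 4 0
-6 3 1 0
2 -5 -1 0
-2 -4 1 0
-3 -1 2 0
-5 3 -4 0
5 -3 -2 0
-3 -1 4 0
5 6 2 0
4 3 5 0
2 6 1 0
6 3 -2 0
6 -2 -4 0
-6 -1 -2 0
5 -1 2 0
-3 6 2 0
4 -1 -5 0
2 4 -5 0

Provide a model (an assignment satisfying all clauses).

p1=0, p2=0, p3=1, p4=1, p5=0, p6=1

Check each clause:
  1. {¬p2, ¬p4, ¬p6} — ¬p2 is true.
  2. {¬p6, ¬p2, p4} — p4 is true.
  3. {p1, ¬p6, p3} — p3 is true.
  4. {¬p5, p2, ¬p1} — ¬p5 is true.
  5. {¬p4, p1, ¬p2} — ¬p2 is true.
  6. {¬p1, ¬p3, p2} — ¬p1 is true.
  7. {p3, ¬p4, ¬p5} — p3 is true.
  8. {p5, ¬p3, ¬p2} — ¬p2 is true.
  9. {¬p3, ¬p1, p4} — p4 is true.
  10. {p2, p5, p6} — p6 is true.
  11. {p3, p4, p5} — p3 is true.
  12. {p6, p1, p2} — p6 is true.
  13. {p3, ¬p2, p6} — p3 is true.
  14. {¬p4, ¬p2, p6} — p6 is true.
  15. {¬p2, ¬p6, ¬p1} — ¬p1 is true.
  16. {p5, ¬p1, p2} — ¬p1 is true.
  17. {p2, p6, ¬p3} — p6 is true.
  18. {¬p5, ¬p1, p4} — ¬p5 is true.
  19. {¬p5, p4, p2} — ¬p5 is true.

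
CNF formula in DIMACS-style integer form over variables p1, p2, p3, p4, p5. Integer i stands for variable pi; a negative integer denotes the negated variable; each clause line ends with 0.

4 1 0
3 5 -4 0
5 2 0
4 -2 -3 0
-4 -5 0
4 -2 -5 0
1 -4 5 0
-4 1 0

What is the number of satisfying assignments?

Satisfying assignments:
  p1=T p2=F p3=F p4=F p5=T
  p1=T p2=F p3=T p4=F p5=T
  p1=T p2=T p3=F p4=F p5=F
  p1=T p2=T p3=T p4=T p5=F
That's 4 in total.

4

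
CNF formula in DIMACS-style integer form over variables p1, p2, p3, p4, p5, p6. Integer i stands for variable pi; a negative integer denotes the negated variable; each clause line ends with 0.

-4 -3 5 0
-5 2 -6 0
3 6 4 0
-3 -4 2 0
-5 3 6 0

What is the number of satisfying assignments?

Split on p3, then p4.
  p3=1, p4=1: remaining (p1,p2,p5,p6) ∈ {(0,1,1,0); (0,1,1,1); (1,1,1,0); (1,1,1,1)} — 4.
  p3=1, p4=0: p1 free; 7 ways for (p2,p5,p6) × 2^1 = 14.
  p3=0, p4=1: p1 free; 5 ways for (p2,p5,p6) × 2^1 = 10.
  p3=0, p4=0: p1 free; 3 ways for (p2,p5,p6) × 2^1 = 6.
Total: 4 + 14 + 10 + 6 = 34.

34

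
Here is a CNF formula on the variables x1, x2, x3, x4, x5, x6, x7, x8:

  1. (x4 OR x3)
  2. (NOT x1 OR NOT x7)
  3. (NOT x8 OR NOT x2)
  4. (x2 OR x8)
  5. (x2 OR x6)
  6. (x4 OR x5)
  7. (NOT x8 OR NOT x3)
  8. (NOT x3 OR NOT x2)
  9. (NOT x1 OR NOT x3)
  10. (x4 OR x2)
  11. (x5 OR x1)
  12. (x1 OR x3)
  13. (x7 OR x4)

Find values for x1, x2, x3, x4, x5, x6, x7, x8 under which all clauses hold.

x4 occurs only positively in the remaining clauses — set x4 = True.
Pure literal: x5 appears only positively; assign x5 = True.
Try x1 = True.
  then x7 is forced to False.
  then x3 is forced to False.
Try x2 = True.
  then x8 is forced to False.
x6 is now unconstrained; take x6 = False.
Every clause has at least one true literal under this assignment.

x1=True, x2=True, x3=False, x4=True, x5=True, x6=False, x7=False, x8=False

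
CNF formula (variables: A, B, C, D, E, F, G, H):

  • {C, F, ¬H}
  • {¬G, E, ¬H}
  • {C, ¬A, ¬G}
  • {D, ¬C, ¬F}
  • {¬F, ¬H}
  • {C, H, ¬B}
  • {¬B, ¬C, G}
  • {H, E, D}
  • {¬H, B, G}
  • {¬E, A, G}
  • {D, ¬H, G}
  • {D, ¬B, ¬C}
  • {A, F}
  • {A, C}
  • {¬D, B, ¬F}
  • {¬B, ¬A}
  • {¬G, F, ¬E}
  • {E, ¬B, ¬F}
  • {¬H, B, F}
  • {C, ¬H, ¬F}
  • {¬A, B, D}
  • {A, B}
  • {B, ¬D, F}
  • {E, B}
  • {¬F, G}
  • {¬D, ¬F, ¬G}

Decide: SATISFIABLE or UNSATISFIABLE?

UNSATISFIABLE

B = True:
  propagation gives A=False, F=True, H=False, C=True; an empty clause results — contradiction.
B = False:
  propagation gives A=True, D=True, F=False; an empty clause results — contradiction.
Every branch closes, so no satisfying assignment exists.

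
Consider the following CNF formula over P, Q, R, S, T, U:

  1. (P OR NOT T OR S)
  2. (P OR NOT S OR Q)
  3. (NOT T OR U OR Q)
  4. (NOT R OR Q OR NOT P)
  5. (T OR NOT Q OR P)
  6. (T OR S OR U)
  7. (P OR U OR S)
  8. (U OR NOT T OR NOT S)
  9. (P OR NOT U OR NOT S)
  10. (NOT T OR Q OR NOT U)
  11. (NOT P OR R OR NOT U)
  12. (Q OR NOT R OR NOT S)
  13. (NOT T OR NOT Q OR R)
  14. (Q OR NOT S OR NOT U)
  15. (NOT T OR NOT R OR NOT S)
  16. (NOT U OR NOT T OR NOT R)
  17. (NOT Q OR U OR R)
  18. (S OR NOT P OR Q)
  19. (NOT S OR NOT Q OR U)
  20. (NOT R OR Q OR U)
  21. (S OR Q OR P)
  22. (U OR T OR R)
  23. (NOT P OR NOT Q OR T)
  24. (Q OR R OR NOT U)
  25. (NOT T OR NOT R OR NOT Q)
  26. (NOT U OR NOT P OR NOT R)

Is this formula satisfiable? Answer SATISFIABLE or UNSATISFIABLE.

Q = True:
  T = True:
    propagation gives R=True; an empty clause results — contradiction.
  T = False:
    propagation gives P=True; an empty clause results — contradiction.
Q = False:
  U = True:
    propagation gives T=False, S=False, P=False; an empty clause results — contradiction.
  U = False:
    propagation gives T=False, S=True, P=True, R=False; an empty clause results — contradiction.
Every branch closes, so no satisfying assignment exists.

UNSATISFIABLE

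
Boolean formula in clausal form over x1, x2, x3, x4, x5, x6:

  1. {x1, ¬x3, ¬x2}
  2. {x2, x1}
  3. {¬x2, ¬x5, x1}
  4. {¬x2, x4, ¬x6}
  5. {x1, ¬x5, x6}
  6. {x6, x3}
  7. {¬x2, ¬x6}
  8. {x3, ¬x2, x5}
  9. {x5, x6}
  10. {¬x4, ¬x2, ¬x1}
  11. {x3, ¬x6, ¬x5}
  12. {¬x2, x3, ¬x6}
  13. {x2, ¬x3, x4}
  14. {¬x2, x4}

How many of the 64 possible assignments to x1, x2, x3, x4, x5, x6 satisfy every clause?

5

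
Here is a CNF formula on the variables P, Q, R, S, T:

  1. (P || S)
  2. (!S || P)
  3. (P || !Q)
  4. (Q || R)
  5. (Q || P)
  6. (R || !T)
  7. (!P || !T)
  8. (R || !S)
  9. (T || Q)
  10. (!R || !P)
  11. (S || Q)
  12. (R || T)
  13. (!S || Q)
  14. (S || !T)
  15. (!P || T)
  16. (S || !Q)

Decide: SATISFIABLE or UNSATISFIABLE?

UNSATISFIABLE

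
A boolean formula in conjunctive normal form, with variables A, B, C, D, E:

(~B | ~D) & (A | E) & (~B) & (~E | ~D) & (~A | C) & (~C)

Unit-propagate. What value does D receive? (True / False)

(~B) stands alone — B = False.
(~C) stands alone — C = False.
From (~A | C) and C = False: A = False.
From (E | A) and A = False: E = True.
From (~D | ~E) and E = True: D = False.

False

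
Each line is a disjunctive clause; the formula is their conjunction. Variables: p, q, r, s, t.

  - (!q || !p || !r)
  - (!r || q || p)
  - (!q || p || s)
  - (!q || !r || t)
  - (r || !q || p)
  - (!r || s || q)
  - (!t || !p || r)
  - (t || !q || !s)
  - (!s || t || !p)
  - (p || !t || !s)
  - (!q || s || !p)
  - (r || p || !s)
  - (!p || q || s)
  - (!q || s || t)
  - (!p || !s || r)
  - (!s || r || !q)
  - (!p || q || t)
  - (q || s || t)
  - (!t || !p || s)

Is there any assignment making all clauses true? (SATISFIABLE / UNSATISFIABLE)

SATISFIABLE

Set p = False and propagate.
For the remaining variables, q = False, r = False, s = False, t = True works.
Every clause has at least one true literal under this assignment.
So p = 0, q = 0, r = 0, s = 0, t = 1 is a satisfying assignment.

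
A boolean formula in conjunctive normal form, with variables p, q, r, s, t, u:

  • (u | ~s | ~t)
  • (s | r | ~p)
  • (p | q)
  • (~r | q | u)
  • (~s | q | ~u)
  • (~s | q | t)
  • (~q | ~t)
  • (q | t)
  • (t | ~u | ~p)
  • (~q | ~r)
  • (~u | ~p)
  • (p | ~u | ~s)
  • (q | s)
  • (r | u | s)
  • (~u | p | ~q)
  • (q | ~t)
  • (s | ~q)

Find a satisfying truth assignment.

Try p = True.
  then u is forced to False.
Try q = True.
  then t is forced to False.
  then r is forced to False.
  then s is forced to True.

p = True, q = True, r = False, s = True, t = False, u = False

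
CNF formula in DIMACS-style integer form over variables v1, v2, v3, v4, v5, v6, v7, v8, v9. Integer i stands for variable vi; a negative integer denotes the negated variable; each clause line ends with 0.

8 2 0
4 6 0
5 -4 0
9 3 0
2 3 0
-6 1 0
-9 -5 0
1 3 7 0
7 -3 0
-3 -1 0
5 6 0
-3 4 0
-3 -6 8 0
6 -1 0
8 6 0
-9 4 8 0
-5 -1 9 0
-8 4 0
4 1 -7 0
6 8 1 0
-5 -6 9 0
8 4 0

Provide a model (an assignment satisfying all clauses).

v1=False, v2=False, v3=True, v4=True, v5=True, v6=False, v7=True, v8=True, v9=False

Branch on v1: take v1 = False.
  then v6 is forced to False.
  then v4 is forced to True.
  then v5 is forced to True.
  then v9 is forced to False.
  then v3 is forced to True.
  then v7 is forced to True.
  then v8 is forced to True.
v2 is now unconstrained; take v2 = False.
Every clause has at least one true literal under this assignment.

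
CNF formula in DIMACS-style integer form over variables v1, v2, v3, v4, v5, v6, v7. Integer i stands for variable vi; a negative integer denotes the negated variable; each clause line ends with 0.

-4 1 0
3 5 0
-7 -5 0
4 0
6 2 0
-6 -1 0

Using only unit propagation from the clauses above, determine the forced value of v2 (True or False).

Unit clause (v4) sets v4 = True.
(~v4 | v1) with v4 = True leaves only v1, so v1 = True.
From (~v1 | ~v6) and v1 = True: v6 = False.
(v6 | v2): since v6 = False, the clause reduces to (v2). v2 = True.

True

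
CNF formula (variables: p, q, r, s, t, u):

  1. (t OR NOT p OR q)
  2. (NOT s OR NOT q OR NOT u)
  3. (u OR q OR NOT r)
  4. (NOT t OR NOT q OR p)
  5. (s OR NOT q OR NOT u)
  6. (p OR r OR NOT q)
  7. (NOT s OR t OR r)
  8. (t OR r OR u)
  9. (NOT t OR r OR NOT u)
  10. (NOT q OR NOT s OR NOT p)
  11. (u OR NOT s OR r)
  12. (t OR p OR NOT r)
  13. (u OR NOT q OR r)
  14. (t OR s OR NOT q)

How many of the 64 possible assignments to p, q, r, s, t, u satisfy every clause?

8

Split on q, then r.
  q=1, r=1: remaining (p,s,t,u) ∈ {(1,0,1,0)} — 1.
  q=1, r=0: a clause becomes empty — 0.
  q=0, r=1: remaining (p,s,t,u) ∈ {(0,0,1,1); (0,1,1,1); (1,0,1,1); (1,1,1,1)} — 4.
  q=0, r=0: remaining (p,s,t,u) ∈ {(0,0,0,1); (0,0,1,0); (1,0,1,0)} — 3.
Total: 1 + 0 + 4 + 3 = 8.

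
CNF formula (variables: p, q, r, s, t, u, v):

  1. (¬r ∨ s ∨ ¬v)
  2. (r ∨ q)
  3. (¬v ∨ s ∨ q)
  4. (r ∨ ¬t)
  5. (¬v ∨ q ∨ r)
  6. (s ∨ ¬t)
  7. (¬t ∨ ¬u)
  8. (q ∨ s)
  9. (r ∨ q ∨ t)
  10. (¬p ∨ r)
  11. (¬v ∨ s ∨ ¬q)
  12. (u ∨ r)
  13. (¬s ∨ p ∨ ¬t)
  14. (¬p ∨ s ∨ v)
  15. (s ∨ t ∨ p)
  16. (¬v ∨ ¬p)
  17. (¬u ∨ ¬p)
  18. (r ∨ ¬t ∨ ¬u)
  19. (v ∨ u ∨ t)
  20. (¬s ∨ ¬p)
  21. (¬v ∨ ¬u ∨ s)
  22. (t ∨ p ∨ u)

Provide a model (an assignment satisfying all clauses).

p=False, q=True, r=True, s=True, t=False, u=True, v=False

Check each clause:
  1. (¬v ∨ s ∨ ¬r) — ¬v is true.
  2. (q ∨ r) — q is true.
  3. (¬v ∨ s ∨ q) — ¬v is true.
  4. (r ∨ ¬t) — r is true.
  5. (q ∨ r ∨ ¬v) — ¬v is true.
  6. (s ∨ ¬t) — ¬t is true.
  7. (¬u ∨ ¬t) — ¬t is true.
  8. (q ∨ s) — q is true.
  9. (r ∨ q ∨ t) — q is true.
  10. (r ∨ ¬p) — r is true.
  11. (s ∨ ¬v ∨ ¬q) — ¬v is true.
  12. (u ∨ r) — r is true.
  13. (¬t ∨ p ∨ ¬s) — ¬t is true.
  14. (v ∨ s ∨ ¬p) — s is true.
  15. (t ∨ s ∨ p) — s is true.
  16. (¬p ∨ ¬v) — ¬v is true.
  17. (¬u ∨ ¬p) — ¬p is true.
  18. (¬t ∨ ¬u ∨ r) — r is true.
  19. (v ∨ u ∨ t) — u is true.
  20. (¬s ∨ ¬p) — ¬p is true.
  21. (¬u ∨ ¬v ∨ s) — ¬v is true.
  22. (u ∨ p ∨ t) — u is true.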